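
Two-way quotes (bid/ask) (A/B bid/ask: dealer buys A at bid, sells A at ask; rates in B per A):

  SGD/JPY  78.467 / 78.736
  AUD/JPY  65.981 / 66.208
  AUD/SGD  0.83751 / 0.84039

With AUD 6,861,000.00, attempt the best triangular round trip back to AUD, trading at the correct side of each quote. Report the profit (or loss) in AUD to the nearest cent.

Best loop AUD → JPY → SGD → AUD:
AUD 6,861,000.00 × 65.981 (sell AUD at bid) = JPY 452,695,641
JPY 452,695,641 ÷ 78.736 (buy SGD at ask) = SGD 5,749,538.22
SGD 5,749,538.22 ÷ 0.84039 (buy AUD at ask) = AUD 6,841,511.94

Net result: AUD -19,488.06 (no profitable arbitrage after spreads)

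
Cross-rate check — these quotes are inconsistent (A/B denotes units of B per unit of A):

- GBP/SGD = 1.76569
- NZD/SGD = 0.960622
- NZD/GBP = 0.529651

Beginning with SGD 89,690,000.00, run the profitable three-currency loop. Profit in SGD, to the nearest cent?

Profitable loop is SGD → GBP → NZD → SGD:
SGD 89,690,000.00 ÷ 1.76569 = GBP 50,796,006.09
GBP 50,796,006.09 ÷ 0.529651 = NZD 95,904,673.25
NZD 95,904,673.25 × 0.960622 = SGD 92,128,139.03
Profit = SGD 92,128,139.03 − SGD 89,690,000.00

Profit: SGD 2,438,139.03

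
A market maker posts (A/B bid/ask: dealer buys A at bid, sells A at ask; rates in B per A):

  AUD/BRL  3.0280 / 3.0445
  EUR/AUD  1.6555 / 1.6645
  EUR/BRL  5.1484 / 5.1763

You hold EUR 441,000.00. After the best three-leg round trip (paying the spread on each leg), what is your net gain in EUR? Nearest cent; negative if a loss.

Best loop EUR → BRL → AUD → EUR:
EUR 441,000.00 × 5.1484 (sell EUR at bid) = BRL 2,270,444.40
BRL 2,270,444.40 ÷ 3.0445 (buy AUD at ask) = AUD 745,752.80
AUD 745,752.80 ÷ 1.6645 (buy EUR at ask) = EUR 448,034.12

Net profit: EUR 7,034.12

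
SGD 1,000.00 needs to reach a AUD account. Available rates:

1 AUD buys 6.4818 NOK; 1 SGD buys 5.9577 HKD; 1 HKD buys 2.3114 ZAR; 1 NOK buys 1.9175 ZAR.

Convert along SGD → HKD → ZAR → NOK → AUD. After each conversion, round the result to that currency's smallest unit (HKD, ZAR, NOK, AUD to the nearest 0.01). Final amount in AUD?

SGD 1,000.00 × 5.9577 = HKD 5,957.70
HKD 5,957.70 × 2.3114 = ZAR 13,770.63
ZAR 13,770.63 ÷ 1.9175 = NOK 7,181.55
NOK 7,181.55 ÷ 6.4818 = AUD 1,107.96

AUD 1,107.96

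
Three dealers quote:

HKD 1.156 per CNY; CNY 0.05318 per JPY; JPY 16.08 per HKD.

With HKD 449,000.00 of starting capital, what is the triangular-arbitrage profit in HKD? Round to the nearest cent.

Profitable loop is HKD → CNY → JPY → HKD:
HKD 449,000.00 ÷ 1.156 = CNY 388,408.30
CNY 388,408.30 ÷ 0.05318 = JPY 7,303,654
JPY 7,303,654 ÷ 16.08 = HKD 454,207.32
Profit = HKD 454,207.32 − HKD 449,000.00

Profit: HKD 5,207.32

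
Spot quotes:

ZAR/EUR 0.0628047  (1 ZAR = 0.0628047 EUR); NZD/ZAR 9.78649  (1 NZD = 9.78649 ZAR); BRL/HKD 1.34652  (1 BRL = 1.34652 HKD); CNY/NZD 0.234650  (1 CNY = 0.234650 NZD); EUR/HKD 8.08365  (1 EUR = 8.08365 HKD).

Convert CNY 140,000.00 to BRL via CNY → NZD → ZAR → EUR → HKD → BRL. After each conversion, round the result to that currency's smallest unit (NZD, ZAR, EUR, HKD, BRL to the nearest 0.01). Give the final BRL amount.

CNY 140,000.00 × 0.234650 = NZD 32,851.00
NZD 32,851.00 × 9.78649 = ZAR 321,495.98
ZAR 321,495.98 × 0.0628047 = EUR 20,191.46
EUR 20,191.46 × 8.08365 = HKD 163,220.70
HKD 163,220.70 ÷ 1.34652 = BRL 121,216.69

BRL 121,216.69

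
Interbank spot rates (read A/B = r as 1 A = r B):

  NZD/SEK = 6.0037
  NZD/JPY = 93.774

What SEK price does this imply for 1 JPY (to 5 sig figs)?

JPY/SEK = 0.064023

1 JPY ÷ 93.774 = 0.0106639 NZD
0.0106639 NZD × 6.0037 = 0.0640231 SEK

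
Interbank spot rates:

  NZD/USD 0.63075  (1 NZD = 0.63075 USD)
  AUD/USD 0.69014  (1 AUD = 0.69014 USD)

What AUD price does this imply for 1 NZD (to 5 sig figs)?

NZD/AUD = 0.91394

1 NZD × 0.63075 = 0.63075 USD
0.63075 USD ÷ 0.69014 = 0.913945 AUD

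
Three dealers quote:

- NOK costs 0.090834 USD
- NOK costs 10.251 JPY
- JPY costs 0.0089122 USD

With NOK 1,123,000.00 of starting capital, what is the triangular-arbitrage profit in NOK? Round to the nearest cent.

Profitable loop is NOK → JPY → USD → NOK:
NOK 1,123,000.00 × 10.251 = JPY 11,511,873
JPY 11,511,873 × 0.0089122 = USD 102,596.11
USD 102,596.11 ÷ 0.090834 = NOK 1,129,490.22
Profit = NOK 1,129,490.22 − NOK 1,123,000.00

Profit: NOK 6,490.22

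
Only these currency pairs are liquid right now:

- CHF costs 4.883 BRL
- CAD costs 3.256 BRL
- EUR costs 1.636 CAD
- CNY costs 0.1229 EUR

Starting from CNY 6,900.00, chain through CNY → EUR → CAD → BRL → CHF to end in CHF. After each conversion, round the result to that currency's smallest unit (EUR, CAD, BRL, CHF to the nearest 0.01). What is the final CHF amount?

CHF 925.08

CNY 6,900.00 × 0.1229 = EUR 848.01
EUR 848.01 × 1.636 = CAD 1,387.34
CAD 1,387.34 × 3.256 = BRL 4,517.18
BRL 4,517.18 ÷ 4.883 = CHF 925.08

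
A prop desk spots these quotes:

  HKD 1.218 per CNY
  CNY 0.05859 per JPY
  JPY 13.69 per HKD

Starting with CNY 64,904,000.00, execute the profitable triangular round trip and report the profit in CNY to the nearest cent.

Profit: CNY 1,531,044.24

Profitable loop is CNY → JPY → HKD → CNY:
CNY 64,904,000.00 ÷ 0.05859 = JPY 1,107,765,830
JPY 1,107,765,830 ÷ 13.69 = HKD 80,917,883.88
HKD 80,917,883.88 ÷ 1.218 = CNY 66,435,044.24
Profit = CNY 66,435,044.24 − CNY 64,904,000.00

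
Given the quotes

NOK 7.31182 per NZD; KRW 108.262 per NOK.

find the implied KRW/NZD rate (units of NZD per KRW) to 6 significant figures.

1 KRW ÷ 108.262 = 0.00923685 NOK
0.00923685 NOK ÷ 7.31182 = 0.00126328 NZD

KRW/NZD = 0.00126328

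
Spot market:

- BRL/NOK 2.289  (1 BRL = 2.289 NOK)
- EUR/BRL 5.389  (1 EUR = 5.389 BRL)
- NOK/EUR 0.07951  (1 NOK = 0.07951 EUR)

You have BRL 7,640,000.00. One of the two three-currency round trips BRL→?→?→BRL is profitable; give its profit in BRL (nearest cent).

Profitable loop is BRL → EUR → NOK → BRL:
BRL 7,640,000.00 ÷ 5.389 = EUR 1,417,702.73
EUR 1,417,702.73 ÷ 0.07951 = NOK 17,830,495.88
NOK 17,830,495.88 ÷ 2.289 = BRL 7,789,644.34
Profit = BRL 7,789,644.34 − BRL 7,640,000.00

Profit: BRL 149,644.34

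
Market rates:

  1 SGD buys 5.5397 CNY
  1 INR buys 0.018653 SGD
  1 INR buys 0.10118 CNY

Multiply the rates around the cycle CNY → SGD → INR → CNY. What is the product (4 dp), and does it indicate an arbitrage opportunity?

0.9792 (arbitrage exists)

Around CNY → SGD → INR → CNY: 1 ÷ 5.5397 ÷ 0.018653 × 0.10118 = 0.979174
Product < 1; profitable direction is CNY → INR → SGD → CNY.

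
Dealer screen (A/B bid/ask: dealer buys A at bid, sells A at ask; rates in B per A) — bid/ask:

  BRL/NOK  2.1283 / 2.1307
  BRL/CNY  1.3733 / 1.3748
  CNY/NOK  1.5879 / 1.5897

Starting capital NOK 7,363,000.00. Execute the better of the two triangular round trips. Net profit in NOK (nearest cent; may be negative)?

Best loop NOK → BRL → CNY → NOK:
NOK 7,363,000.00 ÷ 2.1307 (buy BRL at ask) = BRL 3,455,671.84
BRL 3,455,671.84 × 1.3733 (sell BRL at bid) = CNY 4,745,674.14
CNY 4,745,674.14 × 1.5879 (sell CNY at bid) = NOK 7,535,655.97

Net profit: NOK 172,655.97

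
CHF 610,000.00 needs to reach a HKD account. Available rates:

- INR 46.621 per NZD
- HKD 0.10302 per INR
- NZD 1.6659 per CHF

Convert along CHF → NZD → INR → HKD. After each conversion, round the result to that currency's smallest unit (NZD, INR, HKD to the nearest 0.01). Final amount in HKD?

HKD 4,880,697.52

CHF 610,000.00 × 1.6659 = NZD 1,016,199.00
NZD 1,016,199.00 × 46.621 = INR 47,376,213.58
INR 47,376,213.58 × 0.10302 = HKD 4,880,697.52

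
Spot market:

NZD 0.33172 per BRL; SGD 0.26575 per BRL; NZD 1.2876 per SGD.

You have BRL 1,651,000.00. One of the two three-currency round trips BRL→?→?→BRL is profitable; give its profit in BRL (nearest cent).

Profit: BRL 52,058.86

Profitable loop is BRL → SGD → NZD → BRL:
BRL 1,651,000.00 × 0.26575 = SGD 438,753.25
SGD 438,753.25 × 1.2876 = NZD 564,938.68
NZD 564,938.68 ÷ 0.33172 = BRL 1,703,058.86
Profit = BRL 1,703,058.86 − BRL 1,651,000.00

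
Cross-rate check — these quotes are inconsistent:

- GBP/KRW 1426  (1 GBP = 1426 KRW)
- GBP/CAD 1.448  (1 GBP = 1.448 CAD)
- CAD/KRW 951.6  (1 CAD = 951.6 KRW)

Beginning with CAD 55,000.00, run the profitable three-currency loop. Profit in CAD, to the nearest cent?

Profit: CAD 1,919.26

Profitable loop is CAD → GBP → KRW → CAD:
CAD 55,000.00 ÷ 1.448 = GBP 37,983.43
GBP 37,983.43 × 1426 = KRW 54,164,365
KRW 54,164,365 ÷ 951.6 = CAD 56,919.26
Profit = CAD 56,919.26 − CAD 55,000.00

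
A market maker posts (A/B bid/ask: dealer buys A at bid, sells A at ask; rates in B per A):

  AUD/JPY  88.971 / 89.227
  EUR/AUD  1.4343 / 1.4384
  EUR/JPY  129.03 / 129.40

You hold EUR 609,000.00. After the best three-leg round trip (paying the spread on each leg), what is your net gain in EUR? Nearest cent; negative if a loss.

Best loop EUR → JPY → AUD → EUR:
EUR 609,000.00 × 129.03 (sell EUR at bid) = JPY 78,579,270
JPY 78,579,270 ÷ 89.227 (buy AUD at ask) = AUD 880,666.95
AUD 880,666.95 ÷ 1.4384 (buy EUR at ask) = EUR 612,254.55

Net profit: EUR 3,254.55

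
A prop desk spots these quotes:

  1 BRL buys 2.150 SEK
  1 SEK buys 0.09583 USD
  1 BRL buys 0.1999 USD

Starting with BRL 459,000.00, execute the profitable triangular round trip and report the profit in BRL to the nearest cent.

Profitable loop is BRL → SEK → USD → BRL:
BRL 459,000.00 × 2.150 = SEK 986,850.00
SEK 986,850.00 × 0.09583 = USD 94,569.84
USD 94,569.84 ÷ 0.1999 = BRL 473,085.72
Profit = BRL 473,085.72 − BRL 459,000.00

Profit: BRL 14,085.72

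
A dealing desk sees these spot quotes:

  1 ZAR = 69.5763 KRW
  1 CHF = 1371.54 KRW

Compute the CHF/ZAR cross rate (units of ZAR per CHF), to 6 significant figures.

CHF/ZAR = 19.7127

1 CHF × 1371.54 = 1371.54 KRW
1371.54 KRW ÷ 69.5763 = 19.7127 ZAR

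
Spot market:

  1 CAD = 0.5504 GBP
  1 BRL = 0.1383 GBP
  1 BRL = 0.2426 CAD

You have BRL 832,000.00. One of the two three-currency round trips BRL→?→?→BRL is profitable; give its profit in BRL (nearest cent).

Profitable loop is BRL → GBP → CAD → BRL:
BRL 832,000.00 × 0.1383 = GBP 115,065.60
GBP 115,065.60 ÷ 0.5504 = CAD 209,058.14
CAD 209,058.14 ÷ 0.2426 = BRL 861,740.06
Profit = BRL 861,740.06 − BRL 832,000.00

Profit: BRL 29,740.06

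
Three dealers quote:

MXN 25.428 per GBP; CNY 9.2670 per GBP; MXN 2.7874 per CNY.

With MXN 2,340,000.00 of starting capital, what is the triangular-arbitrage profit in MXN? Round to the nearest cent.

Profitable loop is MXN → GBP → CNY → MXN:
MXN 2,340,000.00 ÷ 25.428 = GBP 92,024.54
GBP 92,024.54 × 9.2670 = CNY 852,791.41
CNY 852,791.41 × 2.7874 = MXN 2,377,070.78
Profit = MXN 2,377,070.78 − MXN 2,340,000.00

Profit: MXN 37,070.78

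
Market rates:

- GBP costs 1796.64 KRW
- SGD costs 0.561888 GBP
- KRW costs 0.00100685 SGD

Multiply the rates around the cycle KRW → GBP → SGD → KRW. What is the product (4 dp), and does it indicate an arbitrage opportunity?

0.9838 (arbitrage exists)

Around KRW → GBP → SGD → KRW: 1 ÷ 1796.64 ÷ 0.561888 ÷ 0.00100685 = 0.983840
Product < 1; profitable direction is KRW → SGD → GBP → KRW.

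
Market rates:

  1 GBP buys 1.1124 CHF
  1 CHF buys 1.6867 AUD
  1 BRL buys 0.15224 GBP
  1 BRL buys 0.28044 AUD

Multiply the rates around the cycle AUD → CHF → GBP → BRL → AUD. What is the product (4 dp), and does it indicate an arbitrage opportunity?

Around AUD → CHF → GBP → BRL → AUD: 1 ÷ 1.6867 ÷ 1.1124 ÷ 0.15224 × 0.28044 = 0.981776
Product < 1; profitable direction is AUD → BRL → GBP → CHF → AUD.

0.9818 (arbitrage exists)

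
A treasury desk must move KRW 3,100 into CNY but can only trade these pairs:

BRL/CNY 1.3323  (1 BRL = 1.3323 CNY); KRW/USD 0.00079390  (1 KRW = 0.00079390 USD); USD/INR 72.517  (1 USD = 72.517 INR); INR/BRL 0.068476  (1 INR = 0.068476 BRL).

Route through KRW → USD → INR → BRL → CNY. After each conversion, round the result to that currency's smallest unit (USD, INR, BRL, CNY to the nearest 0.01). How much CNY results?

KRW 3,100 × 0.00079390 = USD 2.46
USD 2.46 × 72.517 = INR 178.39
INR 178.39 × 0.068476 = BRL 12.22
BRL 12.22 × 1.3323 = CNY 16.28

CNY 16.28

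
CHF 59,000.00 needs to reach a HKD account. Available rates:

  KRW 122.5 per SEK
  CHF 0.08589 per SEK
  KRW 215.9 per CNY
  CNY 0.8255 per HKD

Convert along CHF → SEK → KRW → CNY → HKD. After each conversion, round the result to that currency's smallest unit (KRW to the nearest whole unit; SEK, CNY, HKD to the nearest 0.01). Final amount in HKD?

CHF 59,000.00 ÷ 0.08589 = SEK 686,925.14
SEK 686,925.14 × 122.5 = KRW 84,148,330
KRW 84,148,330 ÷ 215.9 = CNY 389,756.04
CNY 389,756.04 ÷ 0.8255 = HKD 472,145.41

HKD 472,145.41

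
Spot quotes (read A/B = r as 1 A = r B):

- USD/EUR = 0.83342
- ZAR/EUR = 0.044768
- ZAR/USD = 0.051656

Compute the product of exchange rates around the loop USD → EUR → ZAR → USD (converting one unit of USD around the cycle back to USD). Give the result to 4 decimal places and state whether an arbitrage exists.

Around USD → EUR → ZAR → USD: 1 × 0.83342 ÷ 0.044768 × 0.051656 = 0.961650
Product < 1; profitable direction is USD → ZAR → EUR → USD.

0.9616 (arbitrage exists)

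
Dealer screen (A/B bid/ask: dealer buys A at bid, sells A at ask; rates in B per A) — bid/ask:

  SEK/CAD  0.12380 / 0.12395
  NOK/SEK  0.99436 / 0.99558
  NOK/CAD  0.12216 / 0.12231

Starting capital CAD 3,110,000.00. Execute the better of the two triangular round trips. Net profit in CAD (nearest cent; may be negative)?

Best loop CAD → NOK → SEK → CAD:
CAD 3,110,000.00 ÷ 0.12231 (buy NOK at ask) = NOK 25,427,193.20
NOK 25,427,193.20 × 0.99436 (sell NOK at bid) = SEK 25,283,783.83
SEK 25,283,783.83 × 0.12380 (sell SEK at bid) = CAD 3,130,132.44

Net profit: CAD 20,132.44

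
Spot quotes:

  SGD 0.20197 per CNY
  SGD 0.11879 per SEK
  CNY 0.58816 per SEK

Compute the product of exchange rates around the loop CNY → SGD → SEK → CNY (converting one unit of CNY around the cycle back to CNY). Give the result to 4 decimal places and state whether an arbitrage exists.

Around CNY → SGD → SEK → CNY: 1 × 0.20197 ÷ 0.11879 × 0.58816 = 1.000006
Product ≈ 1 (deviation 0.001%, within rounding noise).

1.0000 (no arbitrage)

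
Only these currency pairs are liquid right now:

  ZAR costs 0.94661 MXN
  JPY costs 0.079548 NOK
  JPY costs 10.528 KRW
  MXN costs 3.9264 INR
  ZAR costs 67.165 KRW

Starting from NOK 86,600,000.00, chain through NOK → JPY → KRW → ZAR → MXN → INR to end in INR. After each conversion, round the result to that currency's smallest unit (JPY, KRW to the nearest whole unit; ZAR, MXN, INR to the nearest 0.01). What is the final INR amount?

NOK 86,600,000.00 ÷ 0.079548 = JPY 1,088,650,877
JPY 1,088,650,877 × 10.528 = KRW 11,461,316,433
KRW 11,461,316,433 ÷ 67.165 = ZAR 170,644,181.24
ZAR 170,644,181.24 × 0.94661 = MXN 161,533,488.40
MXN 161,533,488.40 × 3.9264 = INR 634,245,088.85

INR 634,245,088.85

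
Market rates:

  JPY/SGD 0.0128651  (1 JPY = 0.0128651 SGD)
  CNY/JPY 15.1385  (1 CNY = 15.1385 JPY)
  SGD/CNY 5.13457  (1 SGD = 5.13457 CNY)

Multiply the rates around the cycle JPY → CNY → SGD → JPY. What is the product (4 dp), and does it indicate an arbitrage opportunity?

1.0000 (no arbitrage)

Around JPY → CNY → SGD → JPY: 1 ÷ 15.1385 ÷ 5.13457 ÷ 0.0128651 = 1.000000
Product ≈ 1 (deviation 0.000%, within rounding noise).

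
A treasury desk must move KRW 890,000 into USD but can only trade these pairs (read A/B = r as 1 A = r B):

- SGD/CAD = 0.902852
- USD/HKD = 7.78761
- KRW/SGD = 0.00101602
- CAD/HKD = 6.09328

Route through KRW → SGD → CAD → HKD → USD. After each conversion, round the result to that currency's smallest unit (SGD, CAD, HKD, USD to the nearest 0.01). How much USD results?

USD 638.79

KRW 890,000 × 0.00101602 = SGD 904.26
SGD 904.26 × 0.902852 = CAD 816.41
CAD 816.41 × 6.09328 = HKD 4,974.61
HKD 4,974.61 ÷ 7.78761 = USD 638.79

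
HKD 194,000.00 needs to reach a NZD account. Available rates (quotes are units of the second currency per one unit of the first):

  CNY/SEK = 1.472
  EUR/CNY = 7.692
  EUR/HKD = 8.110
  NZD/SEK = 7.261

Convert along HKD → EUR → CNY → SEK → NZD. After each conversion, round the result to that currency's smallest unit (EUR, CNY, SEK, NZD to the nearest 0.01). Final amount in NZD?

HKD 194,000.00 ÷ 8.110 = EUR 23,921.09
EUR 23,921.09 × 7.692 = CNY 184,001.02
CNY 184,001.02 × 1.472 = SEK 270,849.50
SEK 270,849.50 ÷ 7.261 = NZD 37,301.96

NZD 37,301.96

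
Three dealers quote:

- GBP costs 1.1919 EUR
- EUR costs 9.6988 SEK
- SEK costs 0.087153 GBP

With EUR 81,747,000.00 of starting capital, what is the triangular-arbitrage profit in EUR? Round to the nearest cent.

Profit: EUR 612,175.13

Profitable loop is EUR → SEK → GBP → EUR:
EUR 81,747,000.00 × 9.6988 = SEK 792,847,803.60
SEK 792,847,803.60 × 0.087153 = GBP 69,099,064.63
GBP 69,099,064.63 × 1.1919 = EUR 82,359,175.13
Profit = EUR 82,359,175.13 − EUR 81,747,000.00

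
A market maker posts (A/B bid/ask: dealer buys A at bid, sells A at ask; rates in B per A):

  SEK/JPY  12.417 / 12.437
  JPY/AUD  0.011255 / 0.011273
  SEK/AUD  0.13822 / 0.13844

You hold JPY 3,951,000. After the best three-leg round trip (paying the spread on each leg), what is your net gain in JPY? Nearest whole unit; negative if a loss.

Net profit: JPY 37,482

Best loop JPY → AUD → SEK → JPY:
JPY 3,951,000 × 0.011255 (sell JPY at bid) = AUD 44,468.50
AUD 44,468.50 ÷ 0.13844 (buy SEK at ask) = SEK 321,211.39
SEK 321,211.39 × 12.417 (sell SEK at bid) = JPY 3,988,482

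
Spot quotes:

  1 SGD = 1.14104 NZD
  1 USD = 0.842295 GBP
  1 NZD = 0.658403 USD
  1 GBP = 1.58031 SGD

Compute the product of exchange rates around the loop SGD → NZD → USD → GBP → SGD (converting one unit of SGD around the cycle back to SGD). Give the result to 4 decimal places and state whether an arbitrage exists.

Around SGD → NZD → USD → GBP → SGD: 1 × 1.14104 × 0.658403 × 0.842295 × 1.58031 = 0.999998
Product ≈ 1 (deviation 0.000%, within rounding noise).

1.0000 (no arbitrage)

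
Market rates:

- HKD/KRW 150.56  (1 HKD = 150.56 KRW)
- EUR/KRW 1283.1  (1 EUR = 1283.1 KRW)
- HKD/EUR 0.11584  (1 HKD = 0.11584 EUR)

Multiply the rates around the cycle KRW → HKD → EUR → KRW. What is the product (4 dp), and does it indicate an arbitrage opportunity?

0.9872 (arbitrage exists)

Around KRW → HKD → EUR → KRW: 1 ÷ 150.56 × 0.11584 × 1283.1 = 0.987210
Product < 1; profitable direction is KRW → EUR → HKD → KRW.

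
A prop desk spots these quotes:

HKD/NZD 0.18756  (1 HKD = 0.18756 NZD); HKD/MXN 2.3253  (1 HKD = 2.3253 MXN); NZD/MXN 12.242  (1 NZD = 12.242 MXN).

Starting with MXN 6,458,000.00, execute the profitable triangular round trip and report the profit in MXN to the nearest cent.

Profitable loop is MXN → NZD → HKD → MXN:
MXN 6,458,000.00 ÷ 12.242 = NZD 527,528.18
NZD 527,528.18 ÷ 0.18756 = HKD 2,812,583.61
HKD 2,812,583.61 × 2.3253 = MXN 6,540,100.67
Profit = MXN 6,540,100.67 − MXN 6,458,000.00

Profit: MXN 82,100.67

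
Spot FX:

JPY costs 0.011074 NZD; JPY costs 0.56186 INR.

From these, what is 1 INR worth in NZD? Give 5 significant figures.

INR/NZD = 0.019710

1 INR ÷ 0.56186 = 1.7798 JPY
1.7798 JPY × 0.011074 = 0.0197095 NZD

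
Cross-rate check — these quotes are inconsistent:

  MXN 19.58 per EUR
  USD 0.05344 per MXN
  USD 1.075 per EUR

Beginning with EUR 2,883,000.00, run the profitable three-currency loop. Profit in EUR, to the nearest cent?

Profitable loop is EUR → USD → MXN → EUR:
EUR 2,883,000.00 × 1.075 = USD 3,099,225.00
USD 3,099,225.00 ÷ 0.05344 = MXN 57,994,479.79
MXN 57,994,479.79 ÷ 19.58 = EUR 2,961,924.40
Profit = EUR 2,961,924.40 − EUR 2,883,000.00

Profit: EUR 78,924.40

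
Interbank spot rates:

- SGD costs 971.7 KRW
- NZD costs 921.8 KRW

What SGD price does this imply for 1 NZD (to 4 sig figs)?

NZD/SGD = 0.9486

1 NZD × 921.8 = 921.8 KRW
921.8 KRW ÷ 971.7 = 0.948647 SGD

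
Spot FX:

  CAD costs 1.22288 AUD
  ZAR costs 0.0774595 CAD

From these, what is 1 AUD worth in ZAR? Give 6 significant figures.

AUD/ZAR = 10.5570

1 AUD ÷ 1.22288 = 0.817742 CAD
0.817742 CAD ÷ 0.0774595 = 10.557 ZAR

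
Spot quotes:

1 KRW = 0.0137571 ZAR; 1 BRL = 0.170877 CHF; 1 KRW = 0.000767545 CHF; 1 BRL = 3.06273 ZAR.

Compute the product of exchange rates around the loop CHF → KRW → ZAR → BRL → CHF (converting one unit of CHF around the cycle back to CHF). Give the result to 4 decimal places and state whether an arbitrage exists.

Around CHF → KRW → ZAR → BRL → CHF: 1 ÷ 0.000767545 × 0.0137571 ÷ 3.06273 × 0.170877 = 0.999995
Product ≈ 1 (deviation 0.000%, within rounding noise).

1.0000 (no arbitrage)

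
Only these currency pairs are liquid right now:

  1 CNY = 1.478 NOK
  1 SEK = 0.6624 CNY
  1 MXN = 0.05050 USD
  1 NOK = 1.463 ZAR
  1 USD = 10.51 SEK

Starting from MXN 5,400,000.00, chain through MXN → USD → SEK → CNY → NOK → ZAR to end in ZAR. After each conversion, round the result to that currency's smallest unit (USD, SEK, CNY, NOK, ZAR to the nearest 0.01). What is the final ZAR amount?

MXN 5,400,000.00 × 0.05050 = USD 272,700.00
USD 272,700.00 × 10.51 = SEK 2,866,077.00
SEK 2,866,077.00 × 0.6624 = CNY 1,898,489.40
CNY 1,898,489.40 × 1.478 = NOK 2,805,967.33
NOK 2,805,967.33 × 1.463 = ZAR 4,105,130.20

ZAR 4,105,130.20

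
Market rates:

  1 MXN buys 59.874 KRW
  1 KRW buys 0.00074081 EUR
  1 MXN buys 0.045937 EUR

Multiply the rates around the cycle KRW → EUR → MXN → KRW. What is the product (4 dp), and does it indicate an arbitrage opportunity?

0.9656 (arbitrage exists)

Around KRW → EUR → MXN → KRW: 1 × 0.00074081 ÷ 0.045937 × 59.874 = 0.965567
Product < 1; profitable direction is KRW → MXN → EUR → KRW.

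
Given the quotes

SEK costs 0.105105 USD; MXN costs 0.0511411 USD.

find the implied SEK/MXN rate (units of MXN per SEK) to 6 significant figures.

SEK/MXN = 2.05520

1 SEK × 0.105105 = 0.105105 USD
0.105105 USD ÷ 0.0511411 = 2.0552 MXN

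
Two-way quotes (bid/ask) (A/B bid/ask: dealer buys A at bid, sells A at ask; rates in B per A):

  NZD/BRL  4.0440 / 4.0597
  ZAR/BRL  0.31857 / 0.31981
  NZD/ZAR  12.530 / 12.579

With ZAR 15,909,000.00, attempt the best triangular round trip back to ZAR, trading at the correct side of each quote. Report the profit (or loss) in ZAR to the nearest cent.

Net profit: ZAR 83,482.06

Best loop ZAR → NZD → BRL → ZAR:
ZAR 15,909,000.00 ÷ 12.579 (buy NZD at ask) = NZD 1,264,726.93
NZD 1,264,726.93 × 4.0440 (sell NZD at bid) = BRL 5,114,555.69
BRL 5,114,555.69 ÷ 0.31981 (buy ZAR at ask) = ZAR 15,992,482.06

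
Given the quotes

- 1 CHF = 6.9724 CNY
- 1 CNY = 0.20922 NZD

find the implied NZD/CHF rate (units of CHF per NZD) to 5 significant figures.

1 NZD ÷ 0.20922 = 4.77966 CNY
4.77966 CNY ÷ 6.9724 = 0.685511 CHF

NZD/CHF = 0.68551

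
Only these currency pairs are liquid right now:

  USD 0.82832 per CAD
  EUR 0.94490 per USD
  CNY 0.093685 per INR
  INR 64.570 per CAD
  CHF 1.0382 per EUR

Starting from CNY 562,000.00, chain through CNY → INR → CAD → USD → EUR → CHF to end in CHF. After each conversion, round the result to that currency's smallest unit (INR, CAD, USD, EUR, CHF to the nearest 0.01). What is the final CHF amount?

CHF 75,491.92

CNY 562,000.00 ÷ 0.093685 = INR 5,998,825.85
INR 5,998,825.85 ÷ 64.570 = CAD 92,904.23
CAD 92,904.23 × 0.82832 = USD 76,954.43
USD 76,954.43 × 0.94490 = EUR 72,714.24
EUR 72,714.24 × 1.0382 = CHF 75,491.92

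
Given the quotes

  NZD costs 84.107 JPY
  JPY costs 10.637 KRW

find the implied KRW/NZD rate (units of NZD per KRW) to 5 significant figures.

KRW/NZD = 0.0011178

1 KRW ÷ 10.637 = 0.0940115 JPY
0.0940115 JPY ÷ 84.107 = 0.00111776 NZD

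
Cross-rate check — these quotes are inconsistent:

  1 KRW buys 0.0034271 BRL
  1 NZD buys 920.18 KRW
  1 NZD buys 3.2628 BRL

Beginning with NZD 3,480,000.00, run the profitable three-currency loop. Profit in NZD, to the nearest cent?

Profit: NZD 120,560.65

Profitable loop is NZD → BRL → KRW → NZD:
NZD 3,480,000.00 × 3.2628 = BRL 11,354,544.00
BRL 11,354,544.00 ÷ 0.0034271 = KRW 3,313,163,900
KRW 3,313,163,900 ÷ 920.18 = NZD 3,600,560.65
Profit = NZD 3,600,560.65 − NZD 3,480,000.00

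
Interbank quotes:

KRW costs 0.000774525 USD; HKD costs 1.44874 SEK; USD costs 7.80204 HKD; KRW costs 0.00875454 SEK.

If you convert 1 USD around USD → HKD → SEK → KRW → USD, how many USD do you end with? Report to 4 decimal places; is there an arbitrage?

1.0000 (no arbitrage)

Around USD → HKD → SEK → KRW → USD: 1 × 7.80204 × 1.44874 ÷ 0.00875454 × 0.000774525 = 1.000002
Product ≈ 1 (deviation 0.000%, within rounding noise).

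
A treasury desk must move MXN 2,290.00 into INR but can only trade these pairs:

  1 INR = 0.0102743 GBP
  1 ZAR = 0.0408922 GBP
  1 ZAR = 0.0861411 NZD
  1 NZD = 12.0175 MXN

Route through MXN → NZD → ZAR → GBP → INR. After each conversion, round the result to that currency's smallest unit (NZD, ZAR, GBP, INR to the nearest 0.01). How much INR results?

MXN 2,290.00 ÷ 12.0175 = NZD 190.56
NZD 190.56 ÷ 0.0861411 = ZAR 2,212.18
ZAR 2,212.18 × 0.0408922 = GBP 90.46
GBP 90.46 ÷ 0.0102743 = INR 8,804.49

INR 8,804.49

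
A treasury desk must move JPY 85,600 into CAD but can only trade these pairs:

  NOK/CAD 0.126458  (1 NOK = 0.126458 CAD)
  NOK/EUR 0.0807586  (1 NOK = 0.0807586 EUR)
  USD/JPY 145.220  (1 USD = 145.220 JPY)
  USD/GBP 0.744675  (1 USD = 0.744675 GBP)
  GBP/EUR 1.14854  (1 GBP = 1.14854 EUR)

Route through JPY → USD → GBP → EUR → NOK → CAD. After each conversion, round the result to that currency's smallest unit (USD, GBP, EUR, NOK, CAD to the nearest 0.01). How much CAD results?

CAD 789.44

JPY 85,600 ÷ 145.220 = USD 589.45
USD 589.45 × 0.744675 = GBP 438.95
GBP 438.95 × 1.14854 = EUR 504.15
EUR 504.15 ÷ 0.0807586 = NOK 6,242.68
NOK 6,242.68 × 0.126458 = CAD 789.44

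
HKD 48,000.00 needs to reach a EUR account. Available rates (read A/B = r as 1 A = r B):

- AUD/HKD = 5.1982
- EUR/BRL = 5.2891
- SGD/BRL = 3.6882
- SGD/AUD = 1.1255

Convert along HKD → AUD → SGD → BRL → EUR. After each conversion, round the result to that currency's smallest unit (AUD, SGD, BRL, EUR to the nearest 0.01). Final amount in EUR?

HKD 48,000.00 ÷ 5.1982 = AUD 9,233.97
AUD 9,233.97 ÷ 1.1255 = SGD 8,204.33
SGD 8,204.33 × 3.6882 = BRL 30,259.21
BRL 30,259.21 ÷ 5.2891 = EUR 5,721.05

EUR 5,721.05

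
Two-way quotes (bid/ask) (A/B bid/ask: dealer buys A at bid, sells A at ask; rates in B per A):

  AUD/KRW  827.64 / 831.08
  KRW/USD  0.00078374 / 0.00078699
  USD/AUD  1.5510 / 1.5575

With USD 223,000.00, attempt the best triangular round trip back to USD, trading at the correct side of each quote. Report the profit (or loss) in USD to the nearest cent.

Best loop USD → AUD → KRW → USD:
USD 223,000.00 × 1.5510 (sell USD at bid) = AUD 345,873.00
AUD 345,873.00 × 827.64 (sell AUD at bid) = KRW 286,258,330
KRW 286,258,330 × 0.00078374 (sell KRW at bid) = USD 224,352.10

Net profit: USD 1,352.10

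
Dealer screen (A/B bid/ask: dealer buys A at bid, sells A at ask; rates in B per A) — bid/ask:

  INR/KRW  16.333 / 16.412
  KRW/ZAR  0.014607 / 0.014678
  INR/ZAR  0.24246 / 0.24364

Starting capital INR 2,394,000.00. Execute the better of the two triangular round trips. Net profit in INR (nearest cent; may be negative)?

Best loop INR → ZAR → KRW → INR:
INR 2,394,000.00 × 0.24246 (sell INR at bid) = ZAR 580,449.24
ZAR 580,449.24 ÷ 0.014678 (buy KRW at ask) = KRW 39,545,527
KRW 39,545,527 ÷ 16.412 (buy INR at ask) = INR 2,409,549.51

Net profit: INR 15,549.51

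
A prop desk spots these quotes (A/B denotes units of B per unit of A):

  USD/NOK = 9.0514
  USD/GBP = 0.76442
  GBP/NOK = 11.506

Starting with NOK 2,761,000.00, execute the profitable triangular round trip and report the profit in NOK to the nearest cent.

Profitable loop is NOK → GBP → USD → NOK:
NOK 2,761,000.00 ÷ 11.506 = GBP 239,961.76
GBP 239,961.76 ÷ 0.76442 = USD 313,913.50
USD 313,913.50 × 9.0514 = NOK 2,841,356.67
Profit = NOK 2,841,356.67 − NOK 2,761,000.00

Profit: NOK 80,356.67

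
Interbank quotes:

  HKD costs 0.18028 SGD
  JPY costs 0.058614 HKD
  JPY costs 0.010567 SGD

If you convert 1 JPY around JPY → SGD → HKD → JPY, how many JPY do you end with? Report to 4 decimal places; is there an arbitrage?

1.0000 (no arbitrage)

Around JPY → SGD → HKD → JPY: 1 × 0.010567 ÷ 0.18028 ÷ 0.058614 = 1.000006
Product ≈ 1 (deviation 0.001%, within rounding noise).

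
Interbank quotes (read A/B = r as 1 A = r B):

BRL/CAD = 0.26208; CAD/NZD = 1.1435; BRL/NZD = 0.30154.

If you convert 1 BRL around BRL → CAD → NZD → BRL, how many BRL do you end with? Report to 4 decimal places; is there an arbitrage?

Around BRL → CAD → NZD → BRL: 1 × 0.26208 × 1.1435 ÷ 0.30154 = 0.993860
Product < 1; profitable direction is BRL → NZD → CAD → BRL.

0.9939 (arbitrage exists)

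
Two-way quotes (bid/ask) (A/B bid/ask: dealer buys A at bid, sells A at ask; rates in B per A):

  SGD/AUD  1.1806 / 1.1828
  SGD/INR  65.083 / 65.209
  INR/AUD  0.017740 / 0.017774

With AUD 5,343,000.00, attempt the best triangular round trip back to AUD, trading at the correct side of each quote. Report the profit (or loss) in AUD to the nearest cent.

Best loop AUD → INR → SGD → AUD:
AUD 5,343,000.00 ÷ 0.017774 (buy INR at ask) = INR 300,607,629.12
INR 300,607,629.12 ÷ 65.209 (buy SGD at ask) = SGD 4,609,910.12
SGD 4,609,910.12 × 1.1806 (sell SGD at bid) = AUD 5,442,459.89

Net profit: AUD 99,459.89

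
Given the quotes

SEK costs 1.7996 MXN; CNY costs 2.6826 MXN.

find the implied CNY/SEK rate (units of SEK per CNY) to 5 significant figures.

CNY/SEK = 1.4907

1 CNY × 2.6826 = 2.6826 MXN
2.6826 MXN ÷ 1.7996 = 1.49066 SEK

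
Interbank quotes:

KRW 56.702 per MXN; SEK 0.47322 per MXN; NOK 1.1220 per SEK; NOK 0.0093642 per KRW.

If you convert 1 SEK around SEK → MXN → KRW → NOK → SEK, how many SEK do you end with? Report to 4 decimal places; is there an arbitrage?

1.0000 (no arbitrage)

Around SEK → MXN → KRW → NOK → SEK: 1 ÷ 0.47322 × 56.702 × 0.0093642 ÷ 1.1220 = 1.000030
Product ≈ 1 (deviation 0.003%, within rounding noise).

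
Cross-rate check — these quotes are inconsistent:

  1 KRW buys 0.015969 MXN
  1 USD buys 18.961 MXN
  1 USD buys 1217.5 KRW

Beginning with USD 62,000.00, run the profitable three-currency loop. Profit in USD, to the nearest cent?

Profit: USD 1,573.65

Profitable loop is USD → KRW → MXN → USD:
USD 62,000.00 × 1217.5 = KRW 75,485,000
KRW 75,485,000 × 0.015969 = MXN 1,205,419.97
MXN 1,205,419.97 ÷ 18.961 = USD 63,573.65
Profit = USD 63,573.65 − USD 62,000.00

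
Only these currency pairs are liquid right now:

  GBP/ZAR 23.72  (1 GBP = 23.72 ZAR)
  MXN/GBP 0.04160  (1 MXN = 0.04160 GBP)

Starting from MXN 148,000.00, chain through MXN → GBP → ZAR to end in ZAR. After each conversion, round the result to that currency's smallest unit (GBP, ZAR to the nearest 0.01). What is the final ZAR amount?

MXN 148,000.00 × 0.04160 = GBP 6,156.80
GBP 6,156.80 × 23.72 = ZAR 146,039.30

ZAR 146,039.30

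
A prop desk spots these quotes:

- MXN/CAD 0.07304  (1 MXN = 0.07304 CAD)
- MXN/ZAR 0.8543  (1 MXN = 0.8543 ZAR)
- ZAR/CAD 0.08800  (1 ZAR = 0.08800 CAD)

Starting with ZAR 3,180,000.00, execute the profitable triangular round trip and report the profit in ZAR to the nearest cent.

Profit: ZAR 93,101.20

Profitable loop is ZAR → CAD → MXN → ZAR:
ZAR 3,180,000.00 × 0.08800 = CAD 279,840.00
CAD 279,840.00 ÷ 0.07304 = MXN 3,831,325.30
MXN 3,831,325.30 × 0.8543 = ZAR 3,273,101.20
Profit = ZAR 3,273,101.20 − ZAR 3,180,000.00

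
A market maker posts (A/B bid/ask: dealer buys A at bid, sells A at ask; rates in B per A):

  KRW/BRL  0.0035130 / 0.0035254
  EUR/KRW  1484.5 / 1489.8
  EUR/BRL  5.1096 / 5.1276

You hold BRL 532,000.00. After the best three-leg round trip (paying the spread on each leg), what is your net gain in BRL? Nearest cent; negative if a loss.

Best loop BRL → EUR → KRW → BRL:
BRL 532,000.00 ÷ 5.1276 (buy EUR at ask) = EUR 103,752.24
EUR 103,752.24 × 1484.5 (sell EUR at bid) = KRW 154,020,204
KRW 154,020,204 × 0.0035130 (sell KRW at bid) = BRL 541,072.98

Net profit: BRL 9,072.98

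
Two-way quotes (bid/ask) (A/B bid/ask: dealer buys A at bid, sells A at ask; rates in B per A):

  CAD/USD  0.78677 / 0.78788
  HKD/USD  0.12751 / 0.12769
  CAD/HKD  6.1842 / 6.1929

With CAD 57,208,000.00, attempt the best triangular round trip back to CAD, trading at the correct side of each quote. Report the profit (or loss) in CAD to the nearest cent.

Net profit: CAD 48,455.73

Best loop CAD → HKD → USD → CAD:
CAD 57,208,000.00 × 6.1842 (sell CAD at bid) = HKD 353,785,713.60
HKD 353,785,713.60 × 0.12751 (sell HKD at bid) = USD 45,111,216.34
USD 45,111,216.34 ÷ 0.78788 (buy CAD at ask) = CAD 57,256,455.73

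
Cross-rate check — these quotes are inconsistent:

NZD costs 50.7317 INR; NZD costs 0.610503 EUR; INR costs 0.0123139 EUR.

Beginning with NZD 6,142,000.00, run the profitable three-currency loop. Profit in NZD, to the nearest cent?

Profitable loop is NZD → INR → EUR → NZD:
NZD 6,142,000.00 × 50.7317 = INR 311,594,101.40
INR 311,594,101.40 × 0.0123139 = EUR 3,836,938.61
EUR 3,836,938.61 ÷ 0.610503 = NZD 6,284,880.84
Profit = NZD 6,284,880.84 − NZD 6,142,000.00

Profit: NZD 142,880.84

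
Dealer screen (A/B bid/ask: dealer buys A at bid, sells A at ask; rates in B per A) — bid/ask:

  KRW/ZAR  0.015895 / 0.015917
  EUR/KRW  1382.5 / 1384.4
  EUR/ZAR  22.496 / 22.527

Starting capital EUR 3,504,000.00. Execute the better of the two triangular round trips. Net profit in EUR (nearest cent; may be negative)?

Net profit: EUR 73,227.77

Best loop EUR → ZAR → KRW → EUR:
EUR 3,504,000.00 × 22.496 (sell EUR at bid) = ZAR 78,825,984.00
ZAR 78,825,984.00 ÷ 0.015917 (buy KRW at ask) = KRW 4,952,314,130
KRW 4,952,314,130 ÷ 1384.4 (buy EUR at ask) = EUR 3,577,227.77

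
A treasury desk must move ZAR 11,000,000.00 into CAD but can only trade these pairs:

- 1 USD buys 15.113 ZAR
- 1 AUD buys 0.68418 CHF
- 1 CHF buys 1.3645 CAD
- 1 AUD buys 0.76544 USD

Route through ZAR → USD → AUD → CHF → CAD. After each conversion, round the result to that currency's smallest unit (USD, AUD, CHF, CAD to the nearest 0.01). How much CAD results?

ZAR 11,000,000.00 ÷ 15.113 = USD 727,850.20
USD 727,850.20 ÷ 0.76544 = AUD 950,891.25
AUD 950,891.25 × 0.68418 = CHF 650,580.78
CHF 650,580.78 × 1.3645 = CAD 887,717.47

CAD 887,717.47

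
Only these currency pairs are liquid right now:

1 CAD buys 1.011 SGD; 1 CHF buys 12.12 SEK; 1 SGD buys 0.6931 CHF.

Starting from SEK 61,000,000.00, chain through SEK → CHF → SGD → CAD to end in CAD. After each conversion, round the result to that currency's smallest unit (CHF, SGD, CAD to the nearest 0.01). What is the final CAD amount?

SEK 61,000,000.00 ÷ 12.12 = CHF 5,033,003.30
CHF 5,033,003.30 ÷ 0.6931 = SGD 7,261,583.18
SGD 7,261,583.18 ÷ 1.011 = CAD 7,182,574.86

CAD 7,182,574.86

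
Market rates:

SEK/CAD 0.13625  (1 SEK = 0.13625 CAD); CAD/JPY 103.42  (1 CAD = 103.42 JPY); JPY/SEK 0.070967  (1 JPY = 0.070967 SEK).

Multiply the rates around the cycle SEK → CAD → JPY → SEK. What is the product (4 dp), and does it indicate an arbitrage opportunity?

1.0000 (no arbitrage)

Around SEK → CAD → JPY → SEK: 1 × 0.13625 × 103.42 × 0.070967 = 0.999994
Product ≈ 1 (deviation 0.001%, within rounding noise).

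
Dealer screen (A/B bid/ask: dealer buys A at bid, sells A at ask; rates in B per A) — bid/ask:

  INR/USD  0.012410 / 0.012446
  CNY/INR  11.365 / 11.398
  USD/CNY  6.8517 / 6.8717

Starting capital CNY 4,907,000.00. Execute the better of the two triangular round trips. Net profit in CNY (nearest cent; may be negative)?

Net profit: CNY 126,770.57

Best loop CNY → USD → INR → CNY:
CNY 4,907,000.00 ÷ 6.8717 (buy USD at ask) = USD 714,088.22
USD 714,088.22 ÷ 0.012446 (buy INR at ask) = INR 57,374,916.99
INR 57,374,916.99 ÷ 11.398 (buy CNY at ask) = CNY 5,033,770.57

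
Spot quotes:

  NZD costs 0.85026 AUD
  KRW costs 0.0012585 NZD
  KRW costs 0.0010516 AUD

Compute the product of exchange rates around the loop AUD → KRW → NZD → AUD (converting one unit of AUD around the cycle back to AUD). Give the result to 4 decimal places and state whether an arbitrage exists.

Around AUD → KRW → NZD → AUD: 1 ÷ 0.0010516 × 0.0012585 × 0.85026 = 1.017547
Product > 1; profitable direction is AUD → KRW → NZD → AUD.

1.0175 (arbitrage exists)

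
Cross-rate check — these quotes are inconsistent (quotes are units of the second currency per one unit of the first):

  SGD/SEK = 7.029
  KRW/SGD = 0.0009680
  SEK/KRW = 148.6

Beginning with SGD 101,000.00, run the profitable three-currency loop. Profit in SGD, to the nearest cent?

Profitable loop is SGD → SEK → KRW → SGD:
SGD 101,000.00 × 7.029 = SEK 709,929.00
SEK 709,929.00 × 148.6 = KRW 105,495,449
KRW 105,495,449 × 0.0009680 = SGD 102,119.60
Profit = SGD 102,119.60 − SGD 101,000.00

Profit: SGD 1,119.60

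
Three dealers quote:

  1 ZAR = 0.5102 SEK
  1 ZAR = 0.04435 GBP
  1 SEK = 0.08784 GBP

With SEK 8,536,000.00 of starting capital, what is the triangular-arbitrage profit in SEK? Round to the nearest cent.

Profitable loop is SEK → GBP → ZAR → SEK:
SEK 8,536,000.00 × 0.08784 = GBP 749,802.24
GBP 749,802.24 ÷ 0.04435 = ZAR 16,906,476.66
ZAR 16,906,476.66 × 0.5102 = SEK 8,625,684.39
Profit = SEK 8,625,684.39 − SEK 8,536,000.00

Profit: SEK 89,684.39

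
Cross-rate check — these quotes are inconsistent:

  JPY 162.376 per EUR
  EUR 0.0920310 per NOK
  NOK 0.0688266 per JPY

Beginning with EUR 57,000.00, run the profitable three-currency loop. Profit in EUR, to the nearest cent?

Profitable loop is EUR → JPY → NOK → EUR:
EUR 57,000.00 × 162.376 = JPY 9,255,432
JPY 9,255,432 × 0.0688266 = NOK 637,019.92
NOK 637,019.92 × 0.0920310 = EUR 58,625.58
Profit = EUR 58,625.58 − EUR 57,000.00

Profit: EUR 1,625.58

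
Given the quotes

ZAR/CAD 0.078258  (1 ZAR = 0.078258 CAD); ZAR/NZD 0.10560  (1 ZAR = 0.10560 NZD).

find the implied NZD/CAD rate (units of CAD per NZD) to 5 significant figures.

1 NZD ÷ 0.10560 = 9.4697 ZAR
9.4697 ZAR × 0.078258 = 0.74108 CAD

NZD/CAD = 0.74108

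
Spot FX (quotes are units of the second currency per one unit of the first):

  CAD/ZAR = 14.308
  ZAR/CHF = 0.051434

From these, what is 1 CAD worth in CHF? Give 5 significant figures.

CAD/CHF = 0.73592

1 CAD × 14.308 = 14.308 ZAR
14.308 ZAR × 0.051434 = 0.735918 CHF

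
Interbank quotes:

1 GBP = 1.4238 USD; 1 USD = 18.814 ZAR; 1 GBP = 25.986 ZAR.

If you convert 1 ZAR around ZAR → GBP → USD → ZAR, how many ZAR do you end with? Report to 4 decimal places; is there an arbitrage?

Around ZAR → GBP → USD → ZAR: 1 ÷ 25.986 × 1.4238 × 18.814 = 1.030839
Product > 1; profitable direction is ZAR → GBP → USD → ZAR.

1.0308 (arbitrage exists)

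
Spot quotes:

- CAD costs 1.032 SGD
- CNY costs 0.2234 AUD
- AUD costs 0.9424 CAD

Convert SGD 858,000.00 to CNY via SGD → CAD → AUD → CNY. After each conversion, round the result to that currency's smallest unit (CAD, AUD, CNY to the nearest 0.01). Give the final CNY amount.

CNY 3,949,018.31

SGD 858,000.00 ÷ 1.032 = CAD 831,395.35
CAD 831,395.35 ÷ 0.9424 = AUD 882,210.69
AUD 882,210.69 ÷ 0.2234 = CNY 3,949,018.31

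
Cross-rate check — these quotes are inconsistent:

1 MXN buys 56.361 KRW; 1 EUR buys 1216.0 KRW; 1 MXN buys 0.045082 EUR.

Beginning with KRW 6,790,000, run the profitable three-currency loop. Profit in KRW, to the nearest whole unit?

Profitable loop is KRW → EUR → MXN → KRW:
KRW 6,790,000 ÷ 1216.0 = EUR 5,583.88
EUR 5,583.88 ÷ 0.045082 = MXN 123,860.56
MXN 123,860.56 × 56.361 = KRW 6,980,905
Profit = KRW 6,980,905 − KRW 6,790,000

Profit: KRW 190,905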